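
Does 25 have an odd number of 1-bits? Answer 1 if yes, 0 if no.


0b11001 has 3 ones => parity 1

1


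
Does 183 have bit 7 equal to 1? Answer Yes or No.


0b10110111, bit 7 = 1. Yes

Yes


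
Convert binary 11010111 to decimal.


11010111 in decimal = 215

215


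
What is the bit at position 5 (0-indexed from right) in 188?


0b10111100, position 5 = 1

1


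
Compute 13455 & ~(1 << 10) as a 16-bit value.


13455 & ~(1 << 10) = 12431

12431


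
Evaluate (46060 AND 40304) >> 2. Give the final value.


Step 1: 46060 & 40304 = 37216
Step 2: 37216 >> 2 = 9304

9304


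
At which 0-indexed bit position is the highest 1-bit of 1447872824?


0b1010110010011001100100100111000. Highest set bit at position 30

30


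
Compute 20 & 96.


0b10100 & 0b1100000 = 0b0 = 0

0


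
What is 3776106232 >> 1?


0b11100001000100101100111011111000 >> 1 = 0b1110000100010010110011101111100 = 1888053116

1888053116


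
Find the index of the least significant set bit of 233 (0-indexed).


0b11101001. Lowest set bit at position 0

0


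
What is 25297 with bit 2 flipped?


25297 ^ (1 << 2) = 25297 ^ 4 = 25301

25301


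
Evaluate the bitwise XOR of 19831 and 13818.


0b100110101110111 ^ 0b11010111111010 = 0b111100010001101 = 30861

30861


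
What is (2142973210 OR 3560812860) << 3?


Step 1: 2142973210 | 3560812860 = 4290755902
Step 2: 4290755902 << 3 = 34326047216

34326047216


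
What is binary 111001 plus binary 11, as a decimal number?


111001 + 11 = 111100 = 60

60


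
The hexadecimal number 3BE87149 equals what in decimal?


3BE87149 hex = 1005089097 decimal

1005089097


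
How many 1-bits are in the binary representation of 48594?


0b1011110111010010 has 10 set bits

10


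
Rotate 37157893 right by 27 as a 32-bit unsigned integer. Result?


Rotate 0b10001101101111110000000101 right by 27 (32-bit) = 0b1000110110111111000000010100000 = 1189052576

1189052576


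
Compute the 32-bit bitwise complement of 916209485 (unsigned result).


~0b110110100111000011111101001101 = 0b11001001011000111100000010110010 = 3378757810 (32-bit unsigned)

3378757810


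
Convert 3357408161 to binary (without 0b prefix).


3357408161 = 11001000000111011111101110100001 in binary

11001000000111011111101110100001


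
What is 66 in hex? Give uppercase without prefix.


66 = 42 hex

42


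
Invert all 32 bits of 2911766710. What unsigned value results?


2911766710 ^ 4294967295 = 1383200585

1383200585


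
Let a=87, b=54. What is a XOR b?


87 ^ 54 = 97

97


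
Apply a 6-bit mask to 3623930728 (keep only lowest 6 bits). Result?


3623930728 & 63 = 40

40


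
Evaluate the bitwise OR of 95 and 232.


0b1011111 | 0b11101000 = 0b11111111 = 255

255


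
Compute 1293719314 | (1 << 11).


1293719314 | (1 << 11) = 1293719314 | 2048 = 1293721362

1293721362


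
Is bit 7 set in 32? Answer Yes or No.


0b100000, bit 7 = 0. No

No


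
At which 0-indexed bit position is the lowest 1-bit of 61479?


0b1111000000100111. Lowest set bit at position 0

0


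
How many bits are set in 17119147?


0b1000001010011011110101011 has 13 set bits

13


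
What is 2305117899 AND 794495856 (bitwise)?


0b10001001011001010100111011001011 & 0b101111010110110000101101110000 = 0b1001010000010000101001000000 = 155257408

155257408


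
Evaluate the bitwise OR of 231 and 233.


0b11100111 | 0b11101001 = 0b11101111 = 239

239


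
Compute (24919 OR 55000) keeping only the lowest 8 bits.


Step 1: 24919 | 55000 = 63455
Step 2: 63455 & 255 = 223

223


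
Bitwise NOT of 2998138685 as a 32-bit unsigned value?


~0b10110010101100111111011100111101 = 0b1001101010011000000100011000010 = 1296828610 (32-bit unsigned)

1296828610


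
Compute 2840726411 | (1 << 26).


2840726411 | (1 << 26) = 2840726411 | 67108864 = 2907835275

2907835275


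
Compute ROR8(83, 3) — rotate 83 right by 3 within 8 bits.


Rotate 0b1010011 right by 3 (8-bit) = 0b1101010 = 106

106


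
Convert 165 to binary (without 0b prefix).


165 = 10100101 in binary

10100101


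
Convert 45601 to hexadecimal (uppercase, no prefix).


45601 = B221 hex

B221


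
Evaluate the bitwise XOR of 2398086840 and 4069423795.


0b10001110111011111110011010111000 ^ 0b11110010100011100111101010110011 = 0b1111100011000011001110000001011 = 2086771723

2086771723


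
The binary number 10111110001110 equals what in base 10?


10111110001110 in decimal = 12174

12174


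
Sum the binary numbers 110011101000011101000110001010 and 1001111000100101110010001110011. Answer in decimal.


110011101000011101000110001010 + 1001111000100101110010001110011 = 10000010101101001011010111111101 = 2192881149

2192881149


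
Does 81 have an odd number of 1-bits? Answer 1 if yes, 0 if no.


0b1010001 has 3 ones => parity 1

1


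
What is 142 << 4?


0b10001110 << 4 = 0b100011100000 = 2272

2272


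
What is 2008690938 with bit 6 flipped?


2008690938 ^ (1 << 6) = 2008690938 ^ 64 = 2008690874

2008690874


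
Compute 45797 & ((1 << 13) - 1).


45797 & 8191 = 4837

4837


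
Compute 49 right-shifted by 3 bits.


0b110001 >> 3 = 0b110 = 6

6


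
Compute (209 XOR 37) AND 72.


Step 1: 209 ^ 37 = 244
Step 2: 244 & 72 = 64

64


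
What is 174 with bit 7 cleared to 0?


174 & ~(1 << 7) = 46

46


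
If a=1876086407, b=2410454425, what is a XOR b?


1876086407 ^ 2410454425 = 3766375198

3766375198


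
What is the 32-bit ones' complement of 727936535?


727936535 ^ 4294967295 = 3567030760

3567030760


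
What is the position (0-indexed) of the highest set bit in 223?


0b11011111. Highest set bit at position 7

7


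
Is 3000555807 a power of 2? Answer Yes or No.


0b10110010110110001101100100011111. Multiple bits set => No

No


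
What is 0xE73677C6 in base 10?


E73677C6 hex = 3879106502 decimal

3879106502


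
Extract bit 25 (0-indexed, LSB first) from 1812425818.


0b1101100000001110110110001011010, position 25 = 0

0


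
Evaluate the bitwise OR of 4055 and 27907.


0b111111010111 | 0b110110100000011 = 0b110111111010111 = 28631

28631


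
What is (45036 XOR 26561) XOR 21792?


Step 1: 45036 ^ 26561 = 51245
Step 2: 51245 ^ 21792 = 40205

40205


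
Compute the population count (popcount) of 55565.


0b1101100100001101 has 8 set bits

8


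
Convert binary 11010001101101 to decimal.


11010001101101 in decimal = 13421

13421


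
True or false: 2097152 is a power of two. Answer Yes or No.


0b1000000000000000000000. Only one bit set => Yes

Yes


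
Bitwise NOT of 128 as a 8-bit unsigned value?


~0b10000000 = 0b1111111 = 127 (8-bit unsigned)

127


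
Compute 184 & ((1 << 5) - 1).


184 & 31 = 24

24


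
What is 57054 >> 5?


0b1101111011011110 >> 5 = 0b11011110110 = 1782

1782


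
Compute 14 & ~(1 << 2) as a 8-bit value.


14 & ~(1 << 2) = 10

10


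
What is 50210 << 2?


0b1100010000100010 << 2 = 0b110001000010001000 = 200840

200840


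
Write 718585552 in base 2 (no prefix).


718585552 = 101010110101001011111011010000 in binary

101010110101001011111011010000


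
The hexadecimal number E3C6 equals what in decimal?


E3C6 hex = 58310 decimal

58310


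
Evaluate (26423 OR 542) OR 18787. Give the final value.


Step 1: 26423 | 542 = 26431
Step 2: 26431 | 18787 = 28543

28543


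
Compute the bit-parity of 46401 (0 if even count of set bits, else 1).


0b1011010101000001 has 7 ones => parity 1

1


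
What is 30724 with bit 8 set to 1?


30724 | (1 << 8) = 30724 | 256 = 30980

30980


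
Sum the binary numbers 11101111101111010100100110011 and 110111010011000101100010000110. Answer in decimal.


11101111101111010100100110011 + 110111010011000101100010000110 = 1010101010001000000000110111001 = 1430520249

1430520249


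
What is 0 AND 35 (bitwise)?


0b0 & 0b100011 = 0b0 = 0

0


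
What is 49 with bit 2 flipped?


49 ^ (1 << 2) = 49 ^ 4 = 53

53


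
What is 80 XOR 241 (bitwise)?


0b1010000 ^ 0b11110001 = 0b10100001 = 161

161


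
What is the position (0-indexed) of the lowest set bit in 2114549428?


0b1111110000010010111011010110100. Lowest set bit at position 2

2


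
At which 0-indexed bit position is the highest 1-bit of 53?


0b110101. Highest set bit at position 5

5


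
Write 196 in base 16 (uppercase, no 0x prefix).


196 = C4 hex

C4


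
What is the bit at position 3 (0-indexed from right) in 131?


0b10000011, position 3 = 0

0


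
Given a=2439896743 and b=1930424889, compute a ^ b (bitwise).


2439896743 ^ 1930424889 = 3798084766

3798084766


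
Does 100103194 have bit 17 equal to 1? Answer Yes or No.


0b101111101110111010000011010, bit 17 = 1. Yes

Yes


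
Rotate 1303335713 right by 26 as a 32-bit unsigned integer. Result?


Rotate 0b1001101101011110101001100100001 right by 26 (32-bit) = 0b1101011110101001100100001010011 = 1809107027

1809107027


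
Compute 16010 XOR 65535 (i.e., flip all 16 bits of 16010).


16010 ^ 65535 = 49525

49525


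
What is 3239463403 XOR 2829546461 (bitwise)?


0b11000001000101100100100111101011 ^ 0b10101000101001110111001111011101 = 0b1101001101100010011101000110110 = 1773222454

1773222454


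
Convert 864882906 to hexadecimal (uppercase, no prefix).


864882906 = 338D10DA hex

338D10DA


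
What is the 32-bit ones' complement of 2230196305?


2230196305 ^ 4294967295 = 2064770990

2064770990


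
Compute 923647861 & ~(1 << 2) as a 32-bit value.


923647861 & ~(1 << 2) = 923647857

923647857


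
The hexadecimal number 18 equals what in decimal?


18 hex = 24 decimal

24


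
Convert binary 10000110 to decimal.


10000110 in decimal = 134

134


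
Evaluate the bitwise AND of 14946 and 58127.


0b11101001100010 & 0b1110001100001111 = 0b10001000000010 = 8706

8706


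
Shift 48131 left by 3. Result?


0b1011110000000011 << 3 = 0b1011110000000011000 = 385048

385048


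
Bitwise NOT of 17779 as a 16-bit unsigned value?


~0b100010101110011 = 0b1011101010001100 = 47756 (16-bit unsigned)

47756


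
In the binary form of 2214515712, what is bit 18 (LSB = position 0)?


0b10000011111111101101010000000000, position 18 = 1

1


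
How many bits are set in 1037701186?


0b111101110110100001000001000010 has 13 set bits

13


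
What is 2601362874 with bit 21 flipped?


2601362874 ^ (1 << 21) = 2601362874 ^ 2097152 = 2603460026

2603460026


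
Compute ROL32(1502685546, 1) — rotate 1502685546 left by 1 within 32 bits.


Rotate 0b1011001100100010010100101101010 left by 1 (32-bit) = 0b10110011001000100101001011010100 = 3005371092

3005371092


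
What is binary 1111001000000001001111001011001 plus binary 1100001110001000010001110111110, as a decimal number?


1111001000000001001111001011001 + 1100001110001000010001110111110 = 11011010110001001100001000010111 = 3670327831

3670327831


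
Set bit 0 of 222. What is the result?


222 | (1 << 0) = 222 | 1 = 223

223


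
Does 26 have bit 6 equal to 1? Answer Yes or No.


0b11010, bit 6 = 0. No

No


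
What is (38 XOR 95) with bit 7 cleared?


Step 1: 38 ^ 95 = 121
Step 2: 121 & ~(1 << 7) = 121

121


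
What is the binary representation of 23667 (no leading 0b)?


23667 = 101110001110011 in binary

101110001110011


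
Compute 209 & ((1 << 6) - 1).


209 & 63 = 17

17


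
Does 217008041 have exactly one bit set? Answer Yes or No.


0b1100111011110100011110101001. Multiple bits set => No

No


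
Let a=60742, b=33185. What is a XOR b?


60742 ^ 33185 = 27879

27879


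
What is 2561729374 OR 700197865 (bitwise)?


0b10011000101100001110001101011110 | 0b101001101111000010101111101001 = 0b10111001101111001110101111111111 = 3116166143

3116166143


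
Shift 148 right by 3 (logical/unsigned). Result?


0b10010100 >> 3 = 0b10010 = 18

18


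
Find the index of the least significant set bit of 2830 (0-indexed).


0b101100001110. Lowest set bit at position 1

1


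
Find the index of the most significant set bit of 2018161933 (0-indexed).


0b1111000010010101011010100001101. Highest set bit at position 30

30


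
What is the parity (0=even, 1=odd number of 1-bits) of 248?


0b11111000 has 5 ones => parity 1

1


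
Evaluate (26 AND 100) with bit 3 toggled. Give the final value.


Step 1: 26 & 100 = 0
Step 2: 0 ^ (1 << 3) = 0 ^ 8 = 8

8


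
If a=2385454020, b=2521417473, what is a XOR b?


2385454020 ^ 2521417473 = 409396421

409396421


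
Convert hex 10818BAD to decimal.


10818BAD hex = 276925357 decimal

276925357


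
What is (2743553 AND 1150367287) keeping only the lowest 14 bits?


Step 1: 2743553 & 1150367287 = 70657
Step 2: 70657 & 16383 = 5121

5121


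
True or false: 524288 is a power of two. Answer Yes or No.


0b10000000000000000000. Only one bit set => Yes

Yes


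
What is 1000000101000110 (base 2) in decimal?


1000000101000110 in decimal = 33094

33094


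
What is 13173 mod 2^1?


13173 & 1 = 1

1


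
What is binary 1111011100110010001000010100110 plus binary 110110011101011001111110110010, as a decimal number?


1111011100110010001000010100110 + 110110011101011001111110110010 = 10110010000011101011000001011000 = 2987307096

2987307096


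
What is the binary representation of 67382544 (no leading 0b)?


67382544 = 100000001000010110100010000 in binary

100000001000010110100010000


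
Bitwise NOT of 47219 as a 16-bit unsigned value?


~0b1011100001110011 = 0b100011110001100 = 18316 (16-bit unsigned)

18316


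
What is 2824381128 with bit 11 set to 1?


2824381128 | (1 << 11) = 2824381128 | 2048 = 2824383176

2824383176


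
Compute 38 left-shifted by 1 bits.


0b100110 << 1 = 0b1001100 = 76

76


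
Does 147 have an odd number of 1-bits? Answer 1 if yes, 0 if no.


0b10010011 has 4 ones => parity 0

0


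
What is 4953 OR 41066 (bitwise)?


0b1001101011001 | 0b1010000001101010 = 0b1011001101111011 = 45947

45947


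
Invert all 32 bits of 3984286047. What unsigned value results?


3984286047 ^ 4294967295 = 310681248

310681248


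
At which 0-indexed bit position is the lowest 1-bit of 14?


0b1110. Lowest set bit at position 1

1


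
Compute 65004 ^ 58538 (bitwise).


0b1111110111101100 ^ 0b1110010010101010 = 0b1100101000110 = 6470

6470


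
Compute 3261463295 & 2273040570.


0b11000010011001011111101011111111 & 0b10000111011110111101100010111010 = 0b10000010011000011101100010111010 = 2187450554

2187450554


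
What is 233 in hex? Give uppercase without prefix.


233 = E9 hex

E9


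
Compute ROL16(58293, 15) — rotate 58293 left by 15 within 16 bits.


Rotate 0b1110001110110101 left by 15 (16-bit) = 0b1111000111011010 = 61914

61914


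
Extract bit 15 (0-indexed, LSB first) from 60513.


0b1110110001100001, position 15 = 1

1


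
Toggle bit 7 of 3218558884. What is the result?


3218558884 ^ (1 << 7) = 3218558884 ^ 128 = 3218558756

3218558756


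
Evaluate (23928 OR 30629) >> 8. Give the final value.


Step 1: 23928 | 30629 = 32765
Step 2: 32765 >> 8 = 127

127


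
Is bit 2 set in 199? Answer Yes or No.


0b11000111, bit 2 = 1. Yes

Yes


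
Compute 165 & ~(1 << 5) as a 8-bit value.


165 & ~(1 << 5) = 133

133


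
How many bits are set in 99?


0b1100011 has 4 set bits

4


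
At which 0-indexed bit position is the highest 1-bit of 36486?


0b1000111010000110. Highest set bit at position 15

15


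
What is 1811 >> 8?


0b11100010011 >> 8 = 0b111 = 7

7


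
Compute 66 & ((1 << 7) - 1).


66 & 127 = 66

66


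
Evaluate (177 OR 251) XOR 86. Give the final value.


Step 1: 177 | 251 = 251
Step 2: 251 ^ 86 = 173

173


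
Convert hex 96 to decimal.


96 hex = 150 decimal

150


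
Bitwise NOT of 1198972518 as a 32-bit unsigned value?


~0b1000111011101101101111001100110 = 0b10111000100010010010000110011001 = 3095994777 (32-bit unsigned)

3095994777


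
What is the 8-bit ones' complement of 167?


167 ^ 255 = 88

88


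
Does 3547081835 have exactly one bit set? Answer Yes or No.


0b11010011011011000010110001101011. Multiple bits set => No

No


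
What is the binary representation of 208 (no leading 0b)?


208 = 11010000 in binary

11010000


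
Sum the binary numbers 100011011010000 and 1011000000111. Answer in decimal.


100011011010000 + 1011000000111 = 101110011010111 = 23767

23767


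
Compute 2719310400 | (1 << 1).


2719310400 | (1 << 1) = 2719310400 | 2 = 2719310402

2719310402


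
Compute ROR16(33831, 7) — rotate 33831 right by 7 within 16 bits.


Rotate 0b1000010000100111 right by 7 (16-bit) = 0b100111100001000 = 20232

20232


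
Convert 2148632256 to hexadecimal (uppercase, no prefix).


2148632256 = 801186C0 hex

801186C0


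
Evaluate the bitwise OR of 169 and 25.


0b10101001 | 0b11001 = 0b10111001 = 185

185


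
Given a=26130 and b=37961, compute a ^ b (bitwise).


26130 ^ 37961 = 62043

62043


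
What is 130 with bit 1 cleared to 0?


130 & ~(1 << 1) = 128

128


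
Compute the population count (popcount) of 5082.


0b1001111011010 has 8 set bits

8


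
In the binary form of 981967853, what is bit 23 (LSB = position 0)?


0b111010100001111010001111101101, position 23 = 1

1


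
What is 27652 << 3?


0b110110000000100 << 3 = 0b110110000000100000 = 221216

221216


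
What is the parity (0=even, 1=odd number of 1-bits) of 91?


0b1011011 has 5 ones => parity 1

1


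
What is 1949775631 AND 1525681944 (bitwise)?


0b1110100001101110011011100001111 & 0b1011010111100000000111100011000 = 0b1010000001100000000011100001000 = 1345324808

1345324808


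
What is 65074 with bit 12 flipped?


65074 ^ (1 << 12) = 65074 ^ 4096 = 60978

60978


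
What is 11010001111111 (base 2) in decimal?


11010001111111 in decimal = 13439

13439


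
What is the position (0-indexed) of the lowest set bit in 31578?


0b111101101011010. Lowest set bit at position 1

1


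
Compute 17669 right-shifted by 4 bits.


0b100010100000101 >> 4 = 0b10001010000 = 1104

1104


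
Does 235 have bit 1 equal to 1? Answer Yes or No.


0b11101011, bit 1 = 1. Yes

Yes


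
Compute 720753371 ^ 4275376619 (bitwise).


0b101010111101011101001011011011 ^ 0b11111110110101010001000111101011 = 0b11010100001000001100001100110000 = 3558916912

3558916912


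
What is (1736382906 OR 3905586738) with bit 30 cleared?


Step 1: 1736382906 | 3905586738 = 4026507194
Step 2: 4026507194 & ~(1 << 30) = 2952765370

2952765370


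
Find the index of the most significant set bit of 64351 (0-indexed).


0b1111101101011111. Highest set bit at position 15

15


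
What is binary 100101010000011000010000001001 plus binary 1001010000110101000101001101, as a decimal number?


100101010000011000010000001001 + 1001010000110101000101001101 = 101110100001001101010101010110 = 780457302

780457302


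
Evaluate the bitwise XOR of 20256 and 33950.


0b100111100100000 ^ 0b1000010010011110 = 0b1100101110111110 = 52158

52158


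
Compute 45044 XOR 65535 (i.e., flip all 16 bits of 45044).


45044 ^ 65535 = 20491

20491


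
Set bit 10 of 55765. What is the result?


55765 | (1 << 10) = 55765 | 1024 = 56789

56789


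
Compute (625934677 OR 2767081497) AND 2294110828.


Step 1: 625934677 | 2767081497 = 2783924573
Step 2: 2783924573 & 2294110828 = 2158841932

2158841932


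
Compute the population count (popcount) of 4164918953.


0b11111000001111111001111010101001 has 20 set bits

20


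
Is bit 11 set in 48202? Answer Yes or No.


0b1011110001001010, bit 11 = 1. Yes

Yes


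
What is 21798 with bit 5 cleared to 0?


21798 & ~(1 << 5) = 21766

21766


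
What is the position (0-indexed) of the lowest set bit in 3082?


0b110000001010. Lowest set bit at position 1

1


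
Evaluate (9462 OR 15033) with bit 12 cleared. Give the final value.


Step 1: 9462 | 15033 = 16127
Step 2: 16127 & ~(1 << 12) = 12031

12031


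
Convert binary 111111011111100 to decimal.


111111011111100 in decimal = 32508

32508


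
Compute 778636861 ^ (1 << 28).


778636861 ^ (1 << 28) = 778636861 ^ 268435456 = 1047072317

1047072317


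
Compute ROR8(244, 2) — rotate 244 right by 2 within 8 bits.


Rotate 0b11110100 right by 2 (8-bit) = 0b111101 = 61

61


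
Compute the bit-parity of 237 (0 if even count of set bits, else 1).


0b11101101 has 6 ones => parity 0

0


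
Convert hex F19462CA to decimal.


F19462CA hex = 4053033674 decimal

4053033674


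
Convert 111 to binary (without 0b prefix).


111 = 1101111 in binary

1101111


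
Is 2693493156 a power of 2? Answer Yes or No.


0b10100000100010110111000110100100. Multiple bits set => No

No


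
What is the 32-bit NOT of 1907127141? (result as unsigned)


~0b1110001101011000111001101100101 = 0b10001110010100111000110010011010 = 2387840154 (32-bit unsigned)

2387840154


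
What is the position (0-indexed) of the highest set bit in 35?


0b100011. Highest set bit at position 5

5


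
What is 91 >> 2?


0b1011011 >> 2 = 0b10110 = 22

22


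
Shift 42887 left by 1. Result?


0b1010011110000111 << 1 = 0b10100111100001110 = 85774

85774


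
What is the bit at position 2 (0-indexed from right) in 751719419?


0b101100110011100101001111111011, position 2 = 0

0


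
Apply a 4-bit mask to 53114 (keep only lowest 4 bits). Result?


53114 & 15 = 10

10


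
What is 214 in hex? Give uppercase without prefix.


214 = D6 hex

D6


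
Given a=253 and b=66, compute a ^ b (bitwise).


253 ^ 66 = 191

191


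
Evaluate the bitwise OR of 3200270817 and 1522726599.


0b10111110110000000100000111100001 | 0b1011010110000101111011011000111 = 0b11111110110000101111011111100111 = 4274190311

4274190311


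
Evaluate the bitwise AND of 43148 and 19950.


0b1010100010001100 & 0b100110111101110 = 0b100010001100 = 2188

2188


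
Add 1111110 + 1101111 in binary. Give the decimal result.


1111110 + 1101111 = 11101101 = 237

237


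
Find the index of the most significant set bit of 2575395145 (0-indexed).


0b10011001100000010110100101001001. Highest set bit at position 31

31


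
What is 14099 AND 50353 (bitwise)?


0b11011100010011 & 0b1100010010110001 = 0b10000010001 = 1041

1041


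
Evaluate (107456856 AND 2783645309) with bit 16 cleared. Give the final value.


Step 1: 107456856 & 2783645309 = 73599064
Step 2: 73599064 & ~(1 << 16) = 73533528

73533528


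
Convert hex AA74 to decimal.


AA74 hex = 43636 decimal

43636


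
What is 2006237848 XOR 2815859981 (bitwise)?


0b1110111100101001100001010011000 ^ 0b10100111110101101001110100001101 = 0b11010000010000100101111110010101 = 3494010773

3494010773


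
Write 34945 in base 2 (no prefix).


34945 = 1000100010000001 in binary

1000100010000001


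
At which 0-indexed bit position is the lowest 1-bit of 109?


0b1101101. Lowest set bit at position 0

0


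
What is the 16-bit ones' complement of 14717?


14717 ^ 65535 = 50818

50818


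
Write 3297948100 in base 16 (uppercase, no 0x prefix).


3297948100 = C492B1C4 hex

C492B1C4


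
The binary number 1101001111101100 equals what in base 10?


1101001111101100 in decimal = 54252

54252


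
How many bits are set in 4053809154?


0b11110001101000000011100000000010 has 11 set bits

11


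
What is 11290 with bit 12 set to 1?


11290 | (1 << 12) = 11290 | 4096 = 15386

15386


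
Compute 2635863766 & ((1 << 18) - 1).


2635863766 & 262143 = 5846

5846


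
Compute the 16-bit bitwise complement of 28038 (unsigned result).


~0b110110110000110 = 0b1001001001111001 = 37497 (16-bit unsigned)

37497


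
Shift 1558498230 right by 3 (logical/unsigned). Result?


0b1011100111001001100101110110110 >> 3 = 0b1011100111001001100101110110 = 194812278

194812278


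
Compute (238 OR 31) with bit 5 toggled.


Step 1: 238 | 31 = 255
Step 2: 255 ^ (1 << 5) = 255 ^ 32 = 223

223


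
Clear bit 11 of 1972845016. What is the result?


1972845016 & ~(1 << 11) = 1972842968

1972842968


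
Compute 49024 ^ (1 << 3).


49024 ^ (1 << 3) = 49024 ^ 8 = 49032

49032


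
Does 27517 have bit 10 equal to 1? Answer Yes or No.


0b110101101111101, bit 10 = 0. No

No


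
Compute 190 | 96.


0b10111110 | 0b1100000 = 0b11111110 = 254

254


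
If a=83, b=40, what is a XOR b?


83 ^ 40 = 123

123


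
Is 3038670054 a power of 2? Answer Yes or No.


0b10110101000111100110110011100110. Multiple bits set => No

No


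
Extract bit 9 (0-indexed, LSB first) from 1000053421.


0b111011100110111001101010101101, position 9 = 1

1


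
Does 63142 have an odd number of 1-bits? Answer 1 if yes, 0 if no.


0b1111011010100110 has 10 ones => parity 0

0


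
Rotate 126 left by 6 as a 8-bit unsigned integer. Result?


Rotate 0b1111110 left by 6 (8-bit) = 0b10011111 = 159

159


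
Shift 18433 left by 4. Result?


0b100100000000001 << 4 = 0b1001000000000010000 = 294928

294928


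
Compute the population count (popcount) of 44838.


0b1010111100100110 has 9 set bits

9


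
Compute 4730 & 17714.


0b1001001111010 & 0b100010100110010 = 0b110010 = 50

50


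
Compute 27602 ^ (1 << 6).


27602 ^ (1 << 6) = 27602 ^ 64 = 27538

27538


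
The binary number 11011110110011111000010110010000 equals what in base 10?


11011110110011111000010110010000 in decimal = 3738142096

3738142096


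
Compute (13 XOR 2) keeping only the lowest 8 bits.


Step 1: 13 ^ 2 = 15
Step 2: 15 & 255 = 15

15


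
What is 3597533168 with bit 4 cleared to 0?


3597533168 & ~(1 << 4) = 3597533152

3597533152


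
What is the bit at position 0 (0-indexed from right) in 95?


0b1011111, position 0 = 1

1


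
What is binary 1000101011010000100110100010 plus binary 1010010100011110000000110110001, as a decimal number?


1000101011010000100110100010 + 1010010100011110000000110110001 = 1011011001111000000101101010011 = 1530661715

1530661715


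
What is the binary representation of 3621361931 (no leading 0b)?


3621361931 = 11010111110110011001100100001011 in binary

11010111110110011001100100001011


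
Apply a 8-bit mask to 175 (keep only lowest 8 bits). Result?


175 & 255 = 175

175


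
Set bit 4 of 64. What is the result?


64 | (1 << 4) = 64 | 16 = 80

80


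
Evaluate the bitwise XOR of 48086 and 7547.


0b1011101111010110 ^ 0b1110101111011 = 0b1010011010101101 = 42669

42669


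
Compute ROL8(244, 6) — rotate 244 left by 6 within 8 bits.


Rotate 0b11110100 left by 6 (8-bit) = 0b111101 = 61

61


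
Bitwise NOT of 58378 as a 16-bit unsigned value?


~0b1110010000001010 = 0b1101111110101 = 7157 (16-bit unsigned)

7157


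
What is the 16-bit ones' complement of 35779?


35779 ^ 65535 = 29756

29756


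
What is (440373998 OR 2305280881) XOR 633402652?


Step 1: 440373998 | 2305280881 = 2608847871
Step 2: 2608847871 ^ 633402652 = 3200200419

3200200419


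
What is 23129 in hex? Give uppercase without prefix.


23129 = 5A59 hex

5A59


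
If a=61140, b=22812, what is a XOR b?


61140 ^ 22812 = 47048

47048


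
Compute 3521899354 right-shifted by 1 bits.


0b11010001111010111110101101011010 >> 1 = 0b1101000111101011111010110101101 = 1760949677

1760949677


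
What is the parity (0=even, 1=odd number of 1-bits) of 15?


0b1111 has 4 ones => parity 0

0


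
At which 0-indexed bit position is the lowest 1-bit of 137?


0b10001001. Lowest set bit at position 0

0


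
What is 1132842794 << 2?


0b1000011100001011100111100101010 << 2 = 0b100001110000101110011110010101000 = 4531371176

4531371176


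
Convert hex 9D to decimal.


9D hex = 157 decimal

157


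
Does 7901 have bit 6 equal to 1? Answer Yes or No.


0b1111011011101, bit 6 = 1. Yes

Yes


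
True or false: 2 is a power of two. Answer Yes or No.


0b10. Only one bit set => Yes

Yes


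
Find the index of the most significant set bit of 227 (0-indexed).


0b11100011. Highest set bit at position 7

7


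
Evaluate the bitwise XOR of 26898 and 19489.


0b110100100010010 ^ 0b100110000100001 = 0b10010100110011 = 9523

9523


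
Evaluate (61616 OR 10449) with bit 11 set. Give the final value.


Step 1: 61616 | 10449 = 63729
Step 2: 63729 | (1 << 11) = 63729 | 2048 = 63729

63729


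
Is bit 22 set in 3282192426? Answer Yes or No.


0b11000011101000100100100000101010, bit 22 = 0. No

No


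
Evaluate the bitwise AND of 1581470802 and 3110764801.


0b1011110010000110101010001010010 & 0b10111001011010101000000100000001 = 0b11000010000100000000000000000 = 406978560

406978560


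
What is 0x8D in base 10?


8D hex = 141 decimal

141


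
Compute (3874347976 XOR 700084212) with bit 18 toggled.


Step 1: 3874347976 ^ 700084212 = 3478631484
Step 2: 3478631484 ^ (1 << 18) = 3478631484 ^ 262144 = 3478369340

3478369340


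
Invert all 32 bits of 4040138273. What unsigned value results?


4040138273 ^ 4294967295 = 254829022

254829022


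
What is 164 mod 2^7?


164 & 127 = 36

36


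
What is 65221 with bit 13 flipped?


65221 ^ (1 << 13) = 65221 ^ 8192 = 57029

57029


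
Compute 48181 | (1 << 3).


48181 | (1 << 3) = 48181 | 8 = 48189

48189


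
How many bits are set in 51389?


0b1100100010111101 has 9 set bits

9


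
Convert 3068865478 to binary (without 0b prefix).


3068865478 = 10110110111010110010101111000110 in binary

10110110111010110010101111000110


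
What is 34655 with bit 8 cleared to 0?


34655 & ~(1 << 8) = 34399

34399


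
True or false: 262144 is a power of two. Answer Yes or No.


0b1000000000000000000. Only one bit set => Yes

Yes


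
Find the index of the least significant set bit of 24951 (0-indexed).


0b110000101110111. Lowest set bit at position 0

0


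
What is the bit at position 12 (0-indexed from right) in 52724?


0b1100110111110100, position 12 = 0

0


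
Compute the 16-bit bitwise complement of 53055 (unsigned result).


~0b1100111100111111 = 0b11000011000000 = 12480 (16-bit unsigned)

12480


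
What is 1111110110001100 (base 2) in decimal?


1111110110001100 in decimal = 64908

64908


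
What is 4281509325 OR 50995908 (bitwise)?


0b11111111001100101010010111001101 | 0b11000010100010001011000100 = 0b11111111001110101010011111001101 = 4282034125

4282034125


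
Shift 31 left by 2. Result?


0b11111 << 2 = 0b1111100 = 124

124


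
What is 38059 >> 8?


0b1001010010101011 >> 8 = 0b10010100 = 148

148


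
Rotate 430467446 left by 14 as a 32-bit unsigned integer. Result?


Rotate 0b11001101010000110100101110110 left by 14 (32-bit) = 0b11010010111011000011001101010 = 442336874

442336874


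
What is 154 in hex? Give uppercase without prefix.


154 = 9A hex

9A


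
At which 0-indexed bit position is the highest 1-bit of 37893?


0b1001010000000101. Highest set bit at position 15

15


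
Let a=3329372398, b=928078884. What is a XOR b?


3329372398 ^ 928078884 = 4045630666

4045630666


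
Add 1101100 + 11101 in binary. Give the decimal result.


1101100 + 11101 = 10001001 = 137

137


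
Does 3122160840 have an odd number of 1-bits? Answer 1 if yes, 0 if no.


0b10111010000110000110010011001000 has 13 ones => parity 1

1


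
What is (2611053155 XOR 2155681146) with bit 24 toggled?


Step 1: 2611053155 ^ 2155681146 = 467441433
Step 2: 467441433 ^ (1 << 24) = 467441433 ^ 16777216 = 450664217

450664217


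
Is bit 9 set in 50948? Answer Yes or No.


0b1100011100000100, bit 9 = 1. Yes

Yes


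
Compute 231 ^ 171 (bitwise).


0b11100111 ^ 0b10101011 = 0b1001100 = 76

76


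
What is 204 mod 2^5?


204 & 31 = 12

12


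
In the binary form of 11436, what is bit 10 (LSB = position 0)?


0b10110010101100, position 10 = 1

1


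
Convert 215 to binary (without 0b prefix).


215 = 11010111 in binary

11010111


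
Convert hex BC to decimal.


BC hex = 188 decimal

188


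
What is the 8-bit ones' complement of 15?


15 ^ 255 = 240

240


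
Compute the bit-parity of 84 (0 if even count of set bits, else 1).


0b1010100 has 3 ones => parity 1

1


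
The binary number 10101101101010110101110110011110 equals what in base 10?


10101101101010110101110110011110 in decimal = 2913688990

2913688990


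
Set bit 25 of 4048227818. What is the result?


4048227818 | (1 << 25) = 4048227818 | 33554432 = 4081782250

4081782250


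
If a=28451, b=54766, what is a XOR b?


28451 ^ 54766 = 47821

47821


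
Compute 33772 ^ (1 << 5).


33772 ^ (1 << 5) = 33772 ^ 32 = 33740

33740


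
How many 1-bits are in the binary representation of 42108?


0b1010010001111100 has 8 set bits

8


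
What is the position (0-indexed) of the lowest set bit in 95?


0b1011111. Lowest set bit at position 0

0


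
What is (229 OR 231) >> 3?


Step 1: 229 | 231 = 231
Step 2: 231 >> 3 = 28

28


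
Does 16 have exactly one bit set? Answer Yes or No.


0b10000. Only one bit set => Yes

Yes


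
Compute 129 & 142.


0b10000001 & 0b10001110 = 0b10000000 = 128

128


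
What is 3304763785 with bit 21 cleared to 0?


3304763785 & ~(1 << 21) = 3302666633

3302666633


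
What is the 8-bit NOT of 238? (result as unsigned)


~0b11101110 = 0b10001 = 17 (8-bit unsigned)

17


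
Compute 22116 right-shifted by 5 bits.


0b101011001100100 >> 5 = 0b1010110011 = 691

691


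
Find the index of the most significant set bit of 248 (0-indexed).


0b11111000. Highest set bit at position 7

7


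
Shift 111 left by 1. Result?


0b1101111 << 1 = 0b11011110 = 222

222


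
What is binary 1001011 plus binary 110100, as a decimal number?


1001011 + 110100 = 1111111 = 127

127


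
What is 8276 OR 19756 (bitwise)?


0b10000001010100 | 0b100110100101100 = 0b110110101111100 = 28028

28028


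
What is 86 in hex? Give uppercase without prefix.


86 = 56 hex

56


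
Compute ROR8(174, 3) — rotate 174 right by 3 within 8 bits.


Rotate 0b10101110 right by 3 (8-bit) = 0b11010101 = 213

213


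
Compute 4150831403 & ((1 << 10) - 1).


4150831403 & 1023 = 299

299


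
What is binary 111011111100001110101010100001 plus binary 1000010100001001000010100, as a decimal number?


111011111100001110101010100001 + 1000010100001001000010100 = 111100111110101111110010110101 = 1023081653

1023081653


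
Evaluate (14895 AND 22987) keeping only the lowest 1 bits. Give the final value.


Step 1: 14895 & 22987 = 6155
Step 2: 6155 & 1 = 1

1


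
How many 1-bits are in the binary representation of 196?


0b11000100 has 3 set bits

3


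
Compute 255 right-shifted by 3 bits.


0b11111111 >> 3 = 0b11111 = 31

31


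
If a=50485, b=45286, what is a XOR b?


50485 ^ 45286 = 30163

30163


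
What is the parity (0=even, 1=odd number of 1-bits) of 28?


0b11100 has 3 ones => parity 1

1


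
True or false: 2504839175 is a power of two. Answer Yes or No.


0b10010101010011001101000000000111. Multiple bits set => No

No


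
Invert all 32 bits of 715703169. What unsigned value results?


715703169 ^ 4294967295 = 3579264126

3579264126


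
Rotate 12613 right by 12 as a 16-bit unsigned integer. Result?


Rotate 0b11000101000101 right by 12 (16-bit) = 0b1010001010011 = 5203

5203


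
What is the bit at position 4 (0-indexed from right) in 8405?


0b10000011010101, position 4 = 1

1


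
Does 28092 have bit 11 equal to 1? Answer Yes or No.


0b110110110111100, bit 11 = 1. Yes

Yes


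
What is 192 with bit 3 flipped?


192 ^ (1 << 3) = 192 ^ 8 = 200

200


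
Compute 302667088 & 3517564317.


0b10010000010100101010101010000 & 0b11010001101010011100010110011101 = 0b10000000010000100010100010000 = 268977424

268977424


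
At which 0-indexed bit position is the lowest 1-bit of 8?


0b1000. Lowest set bit at position 3

3


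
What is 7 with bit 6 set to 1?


7 | (1 << 6) = 7 | 64 = 71

71


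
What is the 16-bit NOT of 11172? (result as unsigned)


~0b10101110100100 = 0b1101010001011011 = 54363 (16-bit unsigned)

54363


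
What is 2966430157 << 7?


0b10110000110100000010000111001101 << 7 = 0b101100001101000000100001110011010000000 = 379703060096

379703060096


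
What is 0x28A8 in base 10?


28A8 hex = 10408 decimal

10408


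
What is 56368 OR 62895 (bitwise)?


0b1101110000110000 | 0b1111010110101111 = 0b1111110110111111 = 64959

64959


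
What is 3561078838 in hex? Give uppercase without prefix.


3561078838 = D441C036 hex

D441C036


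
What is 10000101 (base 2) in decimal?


10000101 in decimal = 133

133


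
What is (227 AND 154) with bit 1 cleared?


Step 1: 227 & 154 = 130
Step 2: 130 & ~(1 << 1) = 128

128


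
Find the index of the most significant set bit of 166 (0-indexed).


0b10100110. Highest set bit at position 7

7


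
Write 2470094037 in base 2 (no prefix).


2470094037 = 10010011001110101010010011010101 in binary

10010011001110101010010011010101


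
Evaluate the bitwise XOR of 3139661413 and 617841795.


0b10111011001000110110111001100101 ^ 0b100100110100111000010010000011 = 0b10011111111100001110101011100110 = 2683366118

2683366118


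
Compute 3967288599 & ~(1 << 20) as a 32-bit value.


3967288599 & ~(1 << 20) = 3966240023

3966240023


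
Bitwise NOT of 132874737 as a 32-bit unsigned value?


~0b111111010111000000111110001 = 0b11111000000101000111111000001110 = 4162092558 (32-bit unsigned)

4162092558


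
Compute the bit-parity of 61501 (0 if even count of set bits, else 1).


0b1111000000111101 has 9 ones => parity 1

1


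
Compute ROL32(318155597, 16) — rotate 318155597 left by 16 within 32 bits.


Rotate 0b10010111101101010101101001101 left by 16 (32-bit) = 0b10101011010011010001001011110110 = 2873955062

2873955062


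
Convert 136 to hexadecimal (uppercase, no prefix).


136 = 88 hex

88


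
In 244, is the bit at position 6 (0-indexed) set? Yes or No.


0b11110100, bit 6 = 1. Yes

Yes


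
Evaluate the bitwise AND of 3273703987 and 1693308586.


0b11000011001000001100001000110011 & 0b1100100111011011101011010101010 = 0b1000000001000001100001000100010 = 1075888674

1075888674


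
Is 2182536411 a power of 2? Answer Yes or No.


0b10000010000101101101110011011011. Multiple bits set => No

No
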